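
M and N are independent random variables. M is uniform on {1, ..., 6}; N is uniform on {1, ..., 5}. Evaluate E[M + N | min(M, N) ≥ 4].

Outcomes with min(M, N) ≥ 4: (4,4), (4,5), (5,4), (5,5), (6,4), (6,5), each with probability 1/30.
E[M + N | min(M, N) ≥ 4] = (8 + 9 + 9 + 10 + 10 + 11) / 6 = 19/2.

19/2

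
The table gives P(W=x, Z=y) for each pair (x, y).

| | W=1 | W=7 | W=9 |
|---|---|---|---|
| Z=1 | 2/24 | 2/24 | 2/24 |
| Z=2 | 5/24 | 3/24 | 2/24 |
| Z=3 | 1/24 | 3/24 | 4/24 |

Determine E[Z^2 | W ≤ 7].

9/2

P(W ≤ 7) = 2/3.
Σ Z^2·P over the event = 1·(2/24) + 4·(5/24) + 9·(1/24) + 1·(2/24) + 4·(3/24) + 9·(3/24) = 3.
E[Z^2 | W ≤ 7] = (3) / (2/3) = 9/2.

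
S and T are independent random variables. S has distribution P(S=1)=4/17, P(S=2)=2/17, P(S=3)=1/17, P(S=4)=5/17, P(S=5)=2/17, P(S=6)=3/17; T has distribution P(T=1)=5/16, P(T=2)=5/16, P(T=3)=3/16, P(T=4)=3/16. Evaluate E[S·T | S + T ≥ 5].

P(S + T ≥ 5) = 195/272.
Summing ST·P(x,y) over outcomes with S + T ≥ 5 gives 1953/272.
E[S·T | S + T ≥ 5] = (1953/272) / (195/272) = 651/65.

651/65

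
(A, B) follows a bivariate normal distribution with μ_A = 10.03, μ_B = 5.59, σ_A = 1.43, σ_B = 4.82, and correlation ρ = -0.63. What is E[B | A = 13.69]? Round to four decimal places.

For a bivariate normal, E[B | A=x] = μ_B + ρ·(σ_B/σ_A)·(x − μ_A).
E[B | A=13.69] = 5.59 + (-0.63)·(4.82/1.43)·(13.69 − (10.03)) = 5.59 + (-2.1235)·(3.66) = -2.1820.

-2.1820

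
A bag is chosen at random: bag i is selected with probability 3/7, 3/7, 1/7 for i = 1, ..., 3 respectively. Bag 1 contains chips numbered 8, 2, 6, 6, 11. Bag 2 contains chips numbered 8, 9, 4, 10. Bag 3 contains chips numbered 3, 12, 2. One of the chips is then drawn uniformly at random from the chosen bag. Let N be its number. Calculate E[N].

2923/420

E[N | bag 1] = (8+2+6+6+11)/5 = 33/5.
E[N | bag 2] = (8+9+4+10)/4 = 31/4.
E[N | bag 3] = (3+12+2)/3 = 17/3.
E[N] = (3/7)·(33/5) + (3/7)·(31/4) + (1/7)·(17/3) = 2923/420.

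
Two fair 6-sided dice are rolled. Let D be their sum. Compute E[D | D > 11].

P(D > 11) = 1/36.
Σ over the event: 12·1/36 = 1/3.
E[D | D > 11] = (1/3) / (1/36) = 12.

12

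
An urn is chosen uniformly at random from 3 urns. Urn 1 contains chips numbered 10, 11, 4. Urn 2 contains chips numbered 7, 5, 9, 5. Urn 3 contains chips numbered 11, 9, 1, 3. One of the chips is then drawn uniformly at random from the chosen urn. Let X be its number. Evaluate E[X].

E[X | urn 1] = (10+11+4)/3 = 25/3.
E[X | urn 2] = (7+5+9+5)/4 = 13/2.
E[X | urn 3] = (11+9+1+3)/4 = 6.
E[X] = (1/3)·(25/3) + (1/3)·(13/2) + (1/3)·(6) = 125/18.

125/18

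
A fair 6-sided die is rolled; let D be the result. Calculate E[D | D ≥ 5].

11/2

Given D ≥ 5, D is equally likely to be any of {5, 6}.
E[D | D ≥ 5] = (5 + 6) / 2 = 11/2.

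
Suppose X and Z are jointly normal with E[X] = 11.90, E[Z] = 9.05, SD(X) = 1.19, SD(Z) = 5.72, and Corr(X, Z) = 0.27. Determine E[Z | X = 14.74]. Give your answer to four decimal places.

12.7358

For a bivariate normal, E[Z | X=x] = μ_Z + ρ·(σ_Z/σ_X)·(x − μ_X).
E[Z | X=14.74] = 9.05 + (0.27)·(5.72/1.19)·(14.74 − (11.90)) = 9.05 + (1.2978)·(2.84) = 12.7358.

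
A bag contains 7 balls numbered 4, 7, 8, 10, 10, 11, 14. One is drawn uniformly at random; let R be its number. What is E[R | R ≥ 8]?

P(R ≥ 8) = 5/7.
Σ over the event: 8·1/7 + 10·2/7 + 11·1/7 + 14·1/7 = 53/7.
E[R | R ≥ 8] = (53/7) / (5/7) = 53/5.

53/5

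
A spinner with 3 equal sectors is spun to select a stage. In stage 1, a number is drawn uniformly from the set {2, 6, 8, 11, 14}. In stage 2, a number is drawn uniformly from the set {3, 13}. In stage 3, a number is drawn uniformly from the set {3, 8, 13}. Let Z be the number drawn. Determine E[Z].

121/15

E[Z | stage 1] = (2+6+8+11+14)/5 = 41/5.
E[Z | stage 2] = (3+13)/2 = 8.
E[Z | stage 3] = (3+8+13)/3 = 8.
By the law of total expectation,
E[Z] = (1/3)·(41/5) + (1/3)·(8) + (1/3)·(8) = 121/15.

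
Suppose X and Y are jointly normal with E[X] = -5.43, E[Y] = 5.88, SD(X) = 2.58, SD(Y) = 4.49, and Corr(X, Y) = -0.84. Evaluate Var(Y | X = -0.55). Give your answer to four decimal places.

The conditional variance in a bivariate normal is σ_Y²(1 − ρ²), independent of x.
Var(Y | X=-0.55) = (4.49)²·(1 − (-0.84)²) = 20.1601·0.2944 = 5.9351.

5.9351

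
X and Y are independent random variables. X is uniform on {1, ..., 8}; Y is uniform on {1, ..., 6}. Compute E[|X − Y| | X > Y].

83/27

P(X > Y) = 9/16.
Summing |X−Y|·P(x,y) over outcomes with X > Y gives 83/48.
E[|X − Y| | X > Y] = (83/48) / (9/16) = 83/27.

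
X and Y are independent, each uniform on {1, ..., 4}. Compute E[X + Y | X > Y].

5

Outcomes with X > Y: (2,1), (3,1), (3,2), (4,1), (4,2), (4,3), each with probability 1/16.
E[X + Y | X > Y] = (3 + 4 + 5 + 5 + 6 + 7) / 6 = 5.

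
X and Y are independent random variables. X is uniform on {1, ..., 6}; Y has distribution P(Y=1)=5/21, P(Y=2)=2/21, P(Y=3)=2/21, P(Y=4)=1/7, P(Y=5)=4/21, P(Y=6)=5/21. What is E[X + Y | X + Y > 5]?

P(X + Y > 5) = 31/42.
Summing (X+Y)·P(x,y) over outcomes with X + Y > 5 gives 388/63.
E[X + Y | X + Y > 5] = (388/63) / (31/42) = 776/93.

776/93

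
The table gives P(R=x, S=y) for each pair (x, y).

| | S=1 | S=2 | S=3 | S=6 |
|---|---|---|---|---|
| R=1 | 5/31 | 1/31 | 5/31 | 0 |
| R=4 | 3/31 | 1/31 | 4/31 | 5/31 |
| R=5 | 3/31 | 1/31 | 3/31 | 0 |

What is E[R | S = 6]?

4

P(S = 6) = 5/31.
Σ R·P over the event = 4·(5/31) = 20/31.
E[R | S = 6] = (20/31) / (5/31) = 4.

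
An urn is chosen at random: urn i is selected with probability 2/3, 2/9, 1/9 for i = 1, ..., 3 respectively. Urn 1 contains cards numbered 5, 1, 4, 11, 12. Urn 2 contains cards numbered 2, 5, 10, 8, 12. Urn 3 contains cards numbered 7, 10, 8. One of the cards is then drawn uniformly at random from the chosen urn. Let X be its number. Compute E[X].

E[X | urn 1] = (5+1+4+11+12)/5 = 33/5.
E[X | urn 2] = (2+5+10+8+12)/5 = 37/5.
E[X | urn 3] = (7+10+8)/3 = 25/3.
E[X] = (2/3)·(33/5) + (2/9)·(37/5) + (1/9)·(25/3) = 941/135.

941/135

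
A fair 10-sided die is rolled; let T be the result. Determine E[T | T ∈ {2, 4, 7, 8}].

P(T ∈ {2, 4, 7, 8}) = 2/5.
Σ over the event: 2·1/10 + 4·1/10 + 7·1/10 + 8·1/10 = 21/10.
E[T | T ∈ {2, 4, 7, 8}] = (21/10) / (2/5) = 21/4.

21/4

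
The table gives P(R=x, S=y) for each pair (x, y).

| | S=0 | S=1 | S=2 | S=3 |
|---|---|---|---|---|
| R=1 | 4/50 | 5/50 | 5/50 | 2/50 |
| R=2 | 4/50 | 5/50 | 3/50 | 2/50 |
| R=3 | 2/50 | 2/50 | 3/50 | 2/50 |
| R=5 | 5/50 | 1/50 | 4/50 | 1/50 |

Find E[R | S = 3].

P(S = 3) = 7/50.
Σ R·P over the event = 1·(2/50) + 2·(2/50) + 3·(2/50) + 5·(1/50) = 17/50.
E[R | S = 3] = (17/50) / (7/50) = 17/7.

17/7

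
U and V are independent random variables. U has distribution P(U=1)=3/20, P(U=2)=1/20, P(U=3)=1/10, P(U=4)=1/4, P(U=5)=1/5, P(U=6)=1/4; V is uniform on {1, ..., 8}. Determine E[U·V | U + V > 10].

387/11

P(U + V > 10) = 11/40.
Summing UV·P(x,y) over outcomes with U + V > 10 gives 387/40.
E[U·V | U + V > 10] = (387/40) / (11/40) = 387/11.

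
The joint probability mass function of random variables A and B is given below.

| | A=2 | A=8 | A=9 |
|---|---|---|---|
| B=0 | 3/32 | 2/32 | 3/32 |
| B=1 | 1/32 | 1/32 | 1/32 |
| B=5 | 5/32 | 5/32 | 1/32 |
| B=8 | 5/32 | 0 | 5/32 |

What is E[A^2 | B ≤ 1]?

P(B ≤ 1) = 11/32.
Summing A^2·P(A=x,B=y) over the conditioning event gives 133/8.
E[A^2 | B ≤ 1] = (133/8) / (11/32) = 532/11.

532/11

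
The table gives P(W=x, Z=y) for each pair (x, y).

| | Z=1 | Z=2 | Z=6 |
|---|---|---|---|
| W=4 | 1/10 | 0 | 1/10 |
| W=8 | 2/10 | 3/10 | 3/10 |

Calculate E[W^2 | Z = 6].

P(Z = 6) = 2/5.
Σ W^2·P over the event = 16·(1/10) + 64·(3/10) = 104/5.
E[W^2 | Z = 6] = (104/5) / (2/5) = 52.

52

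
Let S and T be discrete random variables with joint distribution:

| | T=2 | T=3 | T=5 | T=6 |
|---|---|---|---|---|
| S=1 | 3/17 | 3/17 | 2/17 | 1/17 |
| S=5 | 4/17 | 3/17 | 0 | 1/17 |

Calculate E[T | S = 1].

P(S = 1) = 9/17.
Σ T·P over the event = 2·(3/17) + 3·(3/17) + 5·(2/17) + 6·(1/17) = 31/17.
E[T | S = 1] = (31/17) / (9/17) = 31/9.

31/9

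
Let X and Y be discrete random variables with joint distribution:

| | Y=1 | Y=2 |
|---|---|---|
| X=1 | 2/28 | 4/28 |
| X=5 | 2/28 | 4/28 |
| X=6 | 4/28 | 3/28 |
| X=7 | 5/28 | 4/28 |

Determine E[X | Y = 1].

71/13

P(Y = 1) = 13/28.
Σ X·P over the event = 1·(2/28) + 5·(2/28) + 6·(4/28) + 7·(5/28) = 71/28.
E[X | Y = 1] = (71/28) / (13/28) = 71/13.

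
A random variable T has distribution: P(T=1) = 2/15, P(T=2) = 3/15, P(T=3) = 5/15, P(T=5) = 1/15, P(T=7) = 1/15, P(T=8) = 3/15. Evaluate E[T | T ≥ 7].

31/4

P(T ≥ 7) = 4/15.
Σ over the event: 7·1/15 + 8·1/5 = 31/15.
E[T | T ≥ 7] = (31/15) / (4/15) = 31/4.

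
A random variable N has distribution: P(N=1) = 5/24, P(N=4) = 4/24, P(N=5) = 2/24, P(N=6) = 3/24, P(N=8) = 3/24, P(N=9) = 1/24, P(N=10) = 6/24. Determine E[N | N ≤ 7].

P(N ≤ 7) = 7/12.
Σ over the event: 1·5/24 + 4·1/6 + 5·1/12 + 6·1/8 = 49/24.
E[N | N ≤ 7] = (49/24) / (7/12) = 7/2.

7/2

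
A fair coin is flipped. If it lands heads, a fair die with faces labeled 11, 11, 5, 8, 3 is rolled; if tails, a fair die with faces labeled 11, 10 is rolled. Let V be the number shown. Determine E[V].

E[V | heads] = (11+11+5+8+3)/5 = 38/5.
E[V | tails] = (11+10)/2 = 21/2.
By the law of total expectation,
E[V] = (1/2)·(38/5) + (1/2)·(21/2) = 181/20.

181/20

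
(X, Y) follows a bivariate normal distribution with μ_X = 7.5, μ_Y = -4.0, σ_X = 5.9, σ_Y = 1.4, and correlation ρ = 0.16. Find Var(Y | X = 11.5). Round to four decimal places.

1.9098

The conditional variance in a bivariate normal is σ_Y²(1 − ρ²), independent of x.
Var(Y | X=11.5) = (1.4)²·(1 − (0.16)²) = 1.96·0.9744 = 1.9098.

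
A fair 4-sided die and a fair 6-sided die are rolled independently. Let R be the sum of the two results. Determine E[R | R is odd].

6

P(R is odd) = 1/2.
Σ over the event: 3·1/12 + 5·1/6 + 7·1/6 + 9·1/12 = 3.
E[R | R is odd] = (3) / (1/2) = 6.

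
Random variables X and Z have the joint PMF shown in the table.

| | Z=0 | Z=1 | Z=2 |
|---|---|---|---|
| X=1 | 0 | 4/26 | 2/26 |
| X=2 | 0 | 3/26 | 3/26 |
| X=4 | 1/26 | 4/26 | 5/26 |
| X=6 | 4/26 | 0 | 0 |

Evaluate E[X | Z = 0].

28/5

P(Z = 0) = 5/26.
Σ X·P over the event = 4·(1/26) + 6·(4/26) = 14/13.
E[X | Z = 0] = (14/13) / (5/26) = 28/5.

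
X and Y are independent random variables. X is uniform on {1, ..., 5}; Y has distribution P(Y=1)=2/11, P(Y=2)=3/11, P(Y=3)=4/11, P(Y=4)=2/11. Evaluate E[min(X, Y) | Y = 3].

12/5

P(Y = 3) = 4/11.
Summing min(X,Y)·P(x,y) over outcomes with Y = 3 gives 48/55.
E[min(X, Y) | Y = 3] = (48/55) / (4/11) = 12/5.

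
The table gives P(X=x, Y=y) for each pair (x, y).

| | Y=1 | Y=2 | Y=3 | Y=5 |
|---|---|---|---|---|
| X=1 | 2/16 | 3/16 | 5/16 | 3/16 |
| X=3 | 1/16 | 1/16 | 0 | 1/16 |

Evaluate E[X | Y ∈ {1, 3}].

P(Y ∈ {1, 3}) = 1/2.
Σ X·P over the event = 1·(2/16) + 1·(5/16) + 3·(1/16) = 5/8.
E[X | Y ∈ {1, 3}] = (5/8) / (1/2) = 5/4.

5/4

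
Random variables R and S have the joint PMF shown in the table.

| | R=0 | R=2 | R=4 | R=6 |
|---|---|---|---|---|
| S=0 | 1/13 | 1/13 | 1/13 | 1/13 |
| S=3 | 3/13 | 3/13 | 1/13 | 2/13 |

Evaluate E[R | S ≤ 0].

P(S ≤ 0) = 4/13.
Σ R·P over the event = 0·(1/13) + 2·(1/13) + 4·(1/13) + 6·(1/13) = 12/13.
E[R | S ≤ 0] = (12/13) / (4/13) = 3.

3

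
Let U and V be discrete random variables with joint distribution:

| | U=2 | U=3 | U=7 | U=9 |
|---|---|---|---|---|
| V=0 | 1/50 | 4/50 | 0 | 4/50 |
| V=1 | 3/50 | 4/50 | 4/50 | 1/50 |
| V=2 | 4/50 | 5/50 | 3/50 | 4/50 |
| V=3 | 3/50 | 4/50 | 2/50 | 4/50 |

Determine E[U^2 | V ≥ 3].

470/13

P(V ≥ 3) = 13/50.
Σ U^2·P over the event = 4·(3/50) + 9·(4/50) + 49·(2/50) + 81·(4/50) = 47/5.
E[U^2 | V ≥ 3] = (47/5) / (13/50) = 470/13.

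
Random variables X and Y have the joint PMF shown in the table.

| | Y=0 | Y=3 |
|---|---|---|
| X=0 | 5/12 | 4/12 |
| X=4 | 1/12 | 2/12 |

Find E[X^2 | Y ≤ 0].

8/3

P(Y ≤ 0) = 1/2.
Σ X^2·P over the event = 0·(5/12) + 16·(1/12) = 4/3.
E[X^2 | Y ≤ 0] = (4/3) / (1/2) = 8/3.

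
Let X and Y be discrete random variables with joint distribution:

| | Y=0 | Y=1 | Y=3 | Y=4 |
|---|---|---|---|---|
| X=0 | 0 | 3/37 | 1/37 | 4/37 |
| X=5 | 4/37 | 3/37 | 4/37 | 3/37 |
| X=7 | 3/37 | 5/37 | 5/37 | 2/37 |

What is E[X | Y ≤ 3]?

73/14

P(Y ≤ 3) = 28/37.
Σ X·P over the event = 0·(3/37) + 0·(1/37) + 5·(4/37) + 5·(3/37) + 5·(4/37) + 7·(3/37) + 7·(5/37) + 7·(5/37) = 146/37.
E[X | Y ≤ 3] = (146/37) / (28/37) = 73/14.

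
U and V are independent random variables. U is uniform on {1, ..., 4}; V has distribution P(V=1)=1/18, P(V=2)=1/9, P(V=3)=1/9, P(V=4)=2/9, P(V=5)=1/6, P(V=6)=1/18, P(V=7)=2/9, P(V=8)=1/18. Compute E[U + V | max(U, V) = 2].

P(max(U, V) = 2) = 5/72.
Summing (U+V)·P(x,y) over outcomes with max(U, V) = 2 gives 17/72.
E[U + V | max(U, V) = 2] = (17/72) / (5/72) = 17/5.

17/5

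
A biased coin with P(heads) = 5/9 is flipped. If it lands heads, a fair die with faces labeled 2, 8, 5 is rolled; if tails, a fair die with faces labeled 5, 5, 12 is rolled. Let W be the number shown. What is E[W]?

163/27

E[W | heads] = (2+8+5)/3 = 5.
E[W | tails] = (5+5+12)/3 = 22/3.
By the law of total expectation,
E[W] = (5/9)·(5) + (4/9)·(22/3) = 163/27.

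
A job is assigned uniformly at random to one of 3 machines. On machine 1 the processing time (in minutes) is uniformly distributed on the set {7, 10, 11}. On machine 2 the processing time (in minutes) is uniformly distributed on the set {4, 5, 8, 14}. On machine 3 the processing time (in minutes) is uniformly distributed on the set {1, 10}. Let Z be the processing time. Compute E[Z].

271/36

E[Z | machine 1] = (7+10+11)/3 = 28/3.
E[Z | machine 2] = (4+5+8+14)/4 = 31/4.
E[Z | machine 3] = (1+10)/2 = 11/2.
By the law of total expectation,
E[Z] = (1/3)·(28/3) + (1/3)·(31/4) + (1/3)·(11/2) = 271/36.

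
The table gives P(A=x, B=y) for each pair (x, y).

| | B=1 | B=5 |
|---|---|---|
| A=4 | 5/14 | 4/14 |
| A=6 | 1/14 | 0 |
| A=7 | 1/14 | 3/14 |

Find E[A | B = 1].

33/7

P(B = 1) = 1/2.
Summing A·P(A=x,B=y) over the conditioning event gives 33/14.
E[A | B = 1] = (33/14) / (1/2) = 33/7.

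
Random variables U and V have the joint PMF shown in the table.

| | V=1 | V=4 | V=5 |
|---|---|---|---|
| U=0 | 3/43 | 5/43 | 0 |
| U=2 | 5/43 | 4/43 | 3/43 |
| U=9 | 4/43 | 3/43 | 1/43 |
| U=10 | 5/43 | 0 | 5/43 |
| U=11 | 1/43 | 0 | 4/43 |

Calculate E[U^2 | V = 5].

1077/13

P(V = 5) = 13/43.
Σ U^2·P over the event = 4·(3/43) + 81·(1/43) + 100·(5/43) + 121·(4/43) = 1077/43.
E[U^2 | V = 5] = (1077/43) / (13/43) = 1077/13.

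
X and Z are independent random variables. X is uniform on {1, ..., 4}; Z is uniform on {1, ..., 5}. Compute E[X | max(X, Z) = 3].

P(max(X, Z) = 3) = 1/4.
Summing X·P(x,y) over outcomes with max(X, Z) = 3 gives 3/5.
E[X | max(X, Z) = 3] = (3/5) / (1/4) = 12/5.

12/5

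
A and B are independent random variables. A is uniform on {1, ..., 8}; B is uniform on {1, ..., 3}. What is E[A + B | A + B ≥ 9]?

29/3

Outcomes with A + B ≥ 9: (6,3), (7,2), (7,3), (8,1), (8,2), (8,3), each with probability 1/24.
E[A + B | A + B ≥ 9] = (9 + 9 + 10 + 9 + 10 + 11) / 6 = 29/3.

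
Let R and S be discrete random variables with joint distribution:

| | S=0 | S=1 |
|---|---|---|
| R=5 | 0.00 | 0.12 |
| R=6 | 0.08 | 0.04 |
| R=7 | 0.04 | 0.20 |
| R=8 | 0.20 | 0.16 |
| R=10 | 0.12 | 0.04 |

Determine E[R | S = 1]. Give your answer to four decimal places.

P(S = 1) = 0.56.
Σ R·P over the event = 5·(0.12) + 6·(0.04) + 7·(0.20) + 8·(0.16) + 10·(0.04) = 3.92.
E[R | S = 1] = (3.92) / (0.56) = 7.0000.

7.0000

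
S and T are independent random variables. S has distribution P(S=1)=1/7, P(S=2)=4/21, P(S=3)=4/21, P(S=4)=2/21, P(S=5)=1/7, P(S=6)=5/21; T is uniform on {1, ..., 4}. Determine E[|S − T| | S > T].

P(S > T) = 25/42.
Summing |S−T|·P(x,y) over outcomes with S > T gives 32/21.
E[|S − T| | S > T] = (32/21) / (25/42) = 64/25.

64/25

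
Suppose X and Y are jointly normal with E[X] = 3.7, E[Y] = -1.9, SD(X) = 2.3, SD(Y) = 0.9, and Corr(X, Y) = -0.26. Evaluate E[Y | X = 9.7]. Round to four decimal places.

-2.5104

For a bivariate normal, E[Y | X=x] = μ_Y + ρ·(σ_Y/σ_X)·(x − μ_X).
E[Y | X=9.7] = -1.9 + (-0.26)·(0.9/2.3)·(9.7 − (3.7)) = -1.9 + (-0.10174)·(6) = -2.5104.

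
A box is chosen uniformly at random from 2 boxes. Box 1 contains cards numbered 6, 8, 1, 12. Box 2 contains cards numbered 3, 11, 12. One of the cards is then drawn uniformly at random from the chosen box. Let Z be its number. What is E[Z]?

E[Z | box 1] = (6+8+1+12)/4 = 27/4.
E[Z | box 2] = (3+11+12)/3 = 26/3.
E[Z] = (1/2)·(27/4) + (1/2)·(26/3) = 185/24.

185/24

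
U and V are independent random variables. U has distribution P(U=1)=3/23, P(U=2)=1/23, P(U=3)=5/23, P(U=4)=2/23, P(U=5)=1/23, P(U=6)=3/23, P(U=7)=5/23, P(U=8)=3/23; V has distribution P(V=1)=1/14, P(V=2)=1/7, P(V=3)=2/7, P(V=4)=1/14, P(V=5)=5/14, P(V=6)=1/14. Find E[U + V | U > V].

P(U > V) = 27/46.
Summing (U+V)·P(x,y) over outcomes with U > V gives 919/161.
E[U + V | U > V] = (919/161) / (27/46) = 1838/189.

1838/189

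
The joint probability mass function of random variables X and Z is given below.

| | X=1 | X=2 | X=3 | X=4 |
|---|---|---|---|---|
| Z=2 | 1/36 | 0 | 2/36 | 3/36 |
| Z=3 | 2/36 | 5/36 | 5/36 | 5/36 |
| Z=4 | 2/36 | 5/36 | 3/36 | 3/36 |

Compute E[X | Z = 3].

47/17

P(Z = 3) = 17/36.
Σ X·P over the event = 1·(2/36) + 2·(5/36) + 3·(5/36) + 4·(5/36) = 47/36.
E[X | Z = 3] = (47/36) / (17/36) = 47/17.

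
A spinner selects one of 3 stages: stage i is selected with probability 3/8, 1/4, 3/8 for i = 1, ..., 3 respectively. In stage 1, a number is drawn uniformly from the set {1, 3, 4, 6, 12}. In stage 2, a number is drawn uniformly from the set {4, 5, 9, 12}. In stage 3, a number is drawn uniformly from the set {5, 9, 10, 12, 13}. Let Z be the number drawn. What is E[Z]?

E[Z | stage 1] = (1+3+4+6+12)/5 = 26/5.
E[Z | stage 2] = (4+5+9+12)/4 = 15/2.
E[Z | stage 3] = (5+9+10+12+13)/5 = 49/5.
E[Z] = (3/8)·(26/5) + (1/4)·(15/2) + (3/8)·(49/5) = 15/2.

15/2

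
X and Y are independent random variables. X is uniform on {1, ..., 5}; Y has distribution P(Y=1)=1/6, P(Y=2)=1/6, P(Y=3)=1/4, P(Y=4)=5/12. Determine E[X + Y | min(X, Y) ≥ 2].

34/5

P(min(X, Y) ≥ 2) = 2/3.
Summing (X+Y)·P(x,y) over outcomes with min(X, Y) ≥ 2 gives 68/15.
E[X + Y | min(X, Y) ≥ 2] = (68/15) / (2/3) = 34/5.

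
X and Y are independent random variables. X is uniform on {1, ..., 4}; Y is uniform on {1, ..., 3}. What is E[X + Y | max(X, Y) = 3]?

24/5

Outcomes with max(X, Y) = 3: (1,3), (2,3), (3,1), (3,2), (3,3), each with probability 1/12.
E[X + Y | max(X, Y) = 3] = (4 + 5 + 4 + 5 + 6) / 5 = 24/5.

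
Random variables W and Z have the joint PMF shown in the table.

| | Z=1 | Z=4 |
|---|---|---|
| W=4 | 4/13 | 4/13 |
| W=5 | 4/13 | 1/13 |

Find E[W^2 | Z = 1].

P(Z = 1) = 8/13.
Σ W^2·P over the event = 16·(4/13) + 25·(4/13) = 164/13.
E[W^2 | Z = 1] = (164/13) / (8/13) = 41/2.

41/2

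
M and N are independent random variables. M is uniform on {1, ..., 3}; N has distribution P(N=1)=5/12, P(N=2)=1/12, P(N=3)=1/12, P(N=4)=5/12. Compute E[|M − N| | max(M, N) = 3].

14/9

P(max(M, N) = 3) = 1/4.
Summing |M−N|·P(x,y) over outcomes with max(M, N) = 3 gives 7/18.
E[|M − N| | max(M, N) = 3] = (7/18) / (1/4) = 14/9.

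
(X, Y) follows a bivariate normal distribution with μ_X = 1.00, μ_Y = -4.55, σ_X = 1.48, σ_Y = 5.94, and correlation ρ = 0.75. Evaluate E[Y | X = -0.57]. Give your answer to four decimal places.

-9.2759

For a bivariate normal, E[Y | X=x] = μ_Y + ρ·(σ_Y/σ_X)·(x − μ_X).
E[Y | X=-0.57] = -4.55 + (0.75)·(5.94/1.48)·(-0.57 − (1.00)) = -4.55 + (3.0101)·(-1.57) = -9.2759.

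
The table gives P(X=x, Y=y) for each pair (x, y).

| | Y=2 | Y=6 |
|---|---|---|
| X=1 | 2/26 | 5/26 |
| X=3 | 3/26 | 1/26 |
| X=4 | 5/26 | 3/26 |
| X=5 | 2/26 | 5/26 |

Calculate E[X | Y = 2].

41/12

P(Y = 2) = 6/13.
Σ X·P over the event = 1·(2/26) + 3·(3/26) + 4·(5/26) + 5·(2/26) = 41/26.
E[X | Y = 2] = (41/26) / (6/13) = 41/12.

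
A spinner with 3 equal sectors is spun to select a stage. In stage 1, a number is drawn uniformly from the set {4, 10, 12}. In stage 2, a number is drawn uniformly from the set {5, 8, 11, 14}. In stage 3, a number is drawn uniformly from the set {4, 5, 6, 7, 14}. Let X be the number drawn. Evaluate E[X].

E[X | stage 1] = (4+10+12)/3 = 26/3.
E[X | stage 2] = (5+8+11+14)/4 = 19/2.
E[X | stage 3] = (4+5+6+7+14)/5 = 36/5.
E[X] = (1/3)·(26/3) + (1/3)·(19/2) + (1/3)·(36/5) = 761/90.

761/90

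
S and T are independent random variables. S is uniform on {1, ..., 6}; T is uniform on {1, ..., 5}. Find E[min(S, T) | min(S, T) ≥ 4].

13/3

Outcomes with min(S, T) ≥ 4: (4,4), (4,5), (5,4), (5,5), (6,4), (6,5), each with probability 1/30.
E[min(S, T) | min(S, T) ≥ 4] = (4 + 4 + 4 + 5 + 4 + 5) / 6 = 13/3.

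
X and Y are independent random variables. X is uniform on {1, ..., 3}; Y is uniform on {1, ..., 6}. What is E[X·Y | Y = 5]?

Outcomes with Y = 5: (1,5), (2,5), (3,5), each with probability 1/18.
E[X·Y | Y = 5] = (5 + 10 + 15) / 3 = 10.

10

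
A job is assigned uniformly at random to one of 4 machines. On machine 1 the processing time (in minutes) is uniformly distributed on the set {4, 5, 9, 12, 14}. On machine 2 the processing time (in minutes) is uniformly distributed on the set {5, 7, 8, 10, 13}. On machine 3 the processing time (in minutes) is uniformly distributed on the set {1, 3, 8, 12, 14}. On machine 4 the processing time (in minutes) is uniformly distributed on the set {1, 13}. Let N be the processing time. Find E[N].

E[N | machine 1] = (4+5+9+12+14)/5 = 44/5.
E[N | machine 2] = (5+7+8+10+13)/5 = 43/5.
E[N | machine 3] = (1+3+8+12+14)/5 = 38/5.
E[N | machine 4] = (1+13)/2 = 7.
E[N] = (1/4)·(44/5) + (1/4)·(43/5) + (1/4)·(38/5) + (1/4)·(7) = 8.

8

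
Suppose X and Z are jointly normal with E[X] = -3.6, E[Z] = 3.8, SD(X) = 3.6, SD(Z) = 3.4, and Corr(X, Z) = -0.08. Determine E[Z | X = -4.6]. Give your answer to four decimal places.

3.8756

For a bivariate normal, E[Z | X=x] = μ_Z + ρ·(σ_Z/σ_X)·(x − μ_X).
E[Z | X=-4.6] = 3.8 + (-0.08)·(3.4/3.6)·(-4.6 − (-3.6)) = 3.8 + (-0.075556)·(-1) = 3.8756.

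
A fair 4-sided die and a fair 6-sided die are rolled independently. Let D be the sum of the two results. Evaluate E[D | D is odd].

P(D is odd) = 1/2.
Σ over the event: 3·1/12 + 5·1/6 + 7·1/6 + 9·1/12 = 3.
E[D | D is odd] = (3) / (1/2) = 6.

6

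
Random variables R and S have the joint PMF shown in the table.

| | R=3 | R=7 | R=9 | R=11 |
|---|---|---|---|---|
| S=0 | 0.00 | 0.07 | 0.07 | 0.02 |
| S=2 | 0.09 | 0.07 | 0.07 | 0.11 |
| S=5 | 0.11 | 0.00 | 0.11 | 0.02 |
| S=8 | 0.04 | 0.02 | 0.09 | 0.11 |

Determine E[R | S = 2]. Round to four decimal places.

P(S = 2) = 0.34.
Summing R·P(R=x,S=y) over the conditioning event gives 2.60.
E[R | S = 2] = (2.60) / (0.34) = 7.6471.

7.6471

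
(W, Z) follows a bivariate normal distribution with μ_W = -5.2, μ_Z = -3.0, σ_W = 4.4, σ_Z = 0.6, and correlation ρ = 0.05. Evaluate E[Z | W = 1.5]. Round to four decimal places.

-2.9543

The regression of Z on W has slope ρ·σ_Z/σ_W and passes through (μ_W, μ_Z).
E[Z | W=1.5] = -3.0 + (0.05)·(0.6/4.4)·(1.5 − (-5.2)) = -3.0 + (0.0068182)·(6.7) = -2.9543.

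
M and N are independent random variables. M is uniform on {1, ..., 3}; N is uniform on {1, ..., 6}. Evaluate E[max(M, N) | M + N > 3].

62/15

P(M + N > 3) = 5/6.
Summing max(M,N)·P(x,y) over outcomes with M + N > 3 gives 31/9.
E[max(M, N) | M + N > 3] = (31/9) / (5/6) = 62/15.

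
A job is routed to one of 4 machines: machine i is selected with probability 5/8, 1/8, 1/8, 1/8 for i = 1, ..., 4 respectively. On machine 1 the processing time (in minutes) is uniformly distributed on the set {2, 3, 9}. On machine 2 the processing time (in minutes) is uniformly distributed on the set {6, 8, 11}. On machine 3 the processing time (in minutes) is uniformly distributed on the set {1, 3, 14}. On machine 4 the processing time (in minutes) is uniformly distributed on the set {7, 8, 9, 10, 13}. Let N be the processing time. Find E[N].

353/60

E[N | machine 1] = (2+3+9)/3 = 14/3.
E[N | machine 2] = (6+8+11)/3 = 25/3.
E[N | machine 3] = (1+3+14)/3 = 6.
E[N | machine 4] = (7+8+9+10+13)/5 = 47/5.
By the law of total expectation,
E[N] = (5/8)·(14/3) + (1/8)·(25/3) + (1/8)·(6) + (1/8)·(47/5) = 353/60.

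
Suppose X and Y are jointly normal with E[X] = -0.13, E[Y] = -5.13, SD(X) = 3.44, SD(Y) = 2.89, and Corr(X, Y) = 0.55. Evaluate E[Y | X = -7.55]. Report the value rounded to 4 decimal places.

-8.5585

For a bivariate normal, E[Y | X=x] = μ_Y + ρ·(σ_Y/σ_X)·(x − μ_X).
E[Y | X=-7.55] = -5.13 + (0.55)·(2.89/3.44)·(-7.55 − (-0.13)) = -5.13 + (0.46206)·(-7.42) = -8.5585.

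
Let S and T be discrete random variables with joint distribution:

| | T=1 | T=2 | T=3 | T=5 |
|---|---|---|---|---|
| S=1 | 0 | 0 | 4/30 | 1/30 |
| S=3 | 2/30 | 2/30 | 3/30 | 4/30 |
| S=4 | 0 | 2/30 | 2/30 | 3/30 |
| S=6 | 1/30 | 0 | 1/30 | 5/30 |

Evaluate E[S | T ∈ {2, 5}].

P(T ∈ {2, 5}) = 17/30.
Σ S·P over the event = 1·(1/30) + 3·(2/30) + 3·(4/30) + 4·(2/30) + 4·(3/30) + 6·(5/30) = 23/10.
E[S | T ∈ {2, 5}] = (23/10) / (17/30) = 69/17.

69/17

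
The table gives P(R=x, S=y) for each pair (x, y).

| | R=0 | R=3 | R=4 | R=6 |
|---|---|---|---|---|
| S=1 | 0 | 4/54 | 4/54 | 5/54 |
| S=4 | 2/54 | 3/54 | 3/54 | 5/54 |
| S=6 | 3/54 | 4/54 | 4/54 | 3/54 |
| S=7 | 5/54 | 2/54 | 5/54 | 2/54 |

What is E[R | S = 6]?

P(S = 6) = 7/27.
Σ R·P over the event = 0·(3/54) + 3·(4/54) + 4·(4/54) + 6·(3/54) = 23/27.
E[R | S = 6] = (23/27) / (7/27) = 23/7.

23/7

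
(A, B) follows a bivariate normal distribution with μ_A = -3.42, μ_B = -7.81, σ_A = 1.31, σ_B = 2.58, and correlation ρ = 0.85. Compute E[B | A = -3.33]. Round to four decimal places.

-7.6593

E[B | A=x] = μ_B + ρ(σ_B/σ_A)(x − μ_A) for jointly normal variables.
E[B | A=-3.33] = -7.81 + (0.85)·(2.58/1.31)·(-3.33 − (-3.42)) = -7.81 + (1.674)·(0.09) = -7.6593.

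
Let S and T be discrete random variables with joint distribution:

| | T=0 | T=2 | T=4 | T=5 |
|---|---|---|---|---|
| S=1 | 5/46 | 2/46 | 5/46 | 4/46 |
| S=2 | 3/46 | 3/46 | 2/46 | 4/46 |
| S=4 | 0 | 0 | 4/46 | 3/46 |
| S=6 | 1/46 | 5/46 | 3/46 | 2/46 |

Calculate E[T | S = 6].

P(S = 6) = 11/46.
Σ T·P over the event = 0·(1/46) + 2·(5/46) + 4·(3/46) + 5·(2/46) = 16/23.
E[T | S = 6] = (16/23) / (11/46) = 32/11.

32/11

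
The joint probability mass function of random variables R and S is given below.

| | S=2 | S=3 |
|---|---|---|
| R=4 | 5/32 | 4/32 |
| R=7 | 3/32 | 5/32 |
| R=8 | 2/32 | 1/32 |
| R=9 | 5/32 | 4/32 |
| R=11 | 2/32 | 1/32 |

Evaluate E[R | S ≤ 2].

P(S ≤ 2) = 17/32.
Σ R·P over the event = 4·(5/32) + 7·(3/32) + 8·(2/32) + 9·(5/32) + 11·(2/32) = 31/8.
E[R | S ≤ 2] = (31/8) / (17/32) = 124/17.

124/17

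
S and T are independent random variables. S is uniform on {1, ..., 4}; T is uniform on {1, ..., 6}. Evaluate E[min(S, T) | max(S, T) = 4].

Outcomes with max(S, T) = 4: (1,4), (2,4), (3,4), (4,1), (4,2), (4,3), (4,4), each with probability 1/24.
E[min(S, T) | max(S, T) = 4] = (1 + 2 + 3 + 1 + 2 + 3 + 4) / 7 = 16/7.

16/7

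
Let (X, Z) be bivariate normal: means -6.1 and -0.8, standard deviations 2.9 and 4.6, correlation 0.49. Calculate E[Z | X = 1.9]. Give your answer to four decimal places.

The regression of Z on X has slope ρ·σ_Z/σ_X and passes through (μ_X, μ_Z).
E[Z | X=1.9] = -0.8 + (0.49)·(4.6/2.9)·(1.9 − (-6.1)) = -0.8 + (0.77724)·(8) = 5.4179.

5.4179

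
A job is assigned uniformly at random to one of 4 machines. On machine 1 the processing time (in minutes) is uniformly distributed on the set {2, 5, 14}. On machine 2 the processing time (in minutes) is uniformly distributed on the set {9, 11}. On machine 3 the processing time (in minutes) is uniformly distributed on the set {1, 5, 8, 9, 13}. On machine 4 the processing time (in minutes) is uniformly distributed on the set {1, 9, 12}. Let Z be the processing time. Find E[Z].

473/60

E[Z | machine 1] = (2+5+14)/3 = 7.
E[Z | machine 2] = (9+11)/2 = 10.
E[Z | machine 3] = (1+5+8+9+13)/5 = 36/5.
E[Z | machine 4] = (1+9+12)/3 = 22/3.
By the law of total expectation,
E[Z] = (1/4)·(7) + (1/4)·(10) + (1/4)·(36/5) + (1/4)·(22/3) = 473/60.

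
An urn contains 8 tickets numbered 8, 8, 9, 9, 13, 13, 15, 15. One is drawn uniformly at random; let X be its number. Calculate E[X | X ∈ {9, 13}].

P(X ∈ {9, 13}) = 1/2.
Σ over the event: 9·1/4 + 13·1/4 = 11/2.
E[X | X ∈ {9, 13}] = (11/2) / (1/2) = 11.

11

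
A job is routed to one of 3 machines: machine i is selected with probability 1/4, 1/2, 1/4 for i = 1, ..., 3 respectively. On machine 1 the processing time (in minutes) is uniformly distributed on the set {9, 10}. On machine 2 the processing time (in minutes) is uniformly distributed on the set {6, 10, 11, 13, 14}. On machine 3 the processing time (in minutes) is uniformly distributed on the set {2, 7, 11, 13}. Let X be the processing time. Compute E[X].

787/80

E[X | machine 1] = (9+10)/2 = 19/2.
E[X | machine 2] = (6+10+11+13+14)/5 = 54/5.
E[X | machine 3] = (2+7+11+13)/4 = 33/4.
E[X] = (1/4)·(19/2) + (1/2)·(54/5) + (1/4)·(33/4) = 787/80.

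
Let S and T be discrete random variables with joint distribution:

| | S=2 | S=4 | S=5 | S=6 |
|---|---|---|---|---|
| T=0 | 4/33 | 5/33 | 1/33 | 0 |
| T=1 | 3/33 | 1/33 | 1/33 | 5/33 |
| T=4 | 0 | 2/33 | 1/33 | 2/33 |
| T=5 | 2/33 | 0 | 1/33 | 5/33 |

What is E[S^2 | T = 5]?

213/8

P(T = 5) = 8/33.
Σ S^2·P over the event = 4·(2/33) + 25·(1/33) + 36·(5/33) = 71/11.
E[S^2 | T = 5] = (71/11) / (8/33) = 213/8.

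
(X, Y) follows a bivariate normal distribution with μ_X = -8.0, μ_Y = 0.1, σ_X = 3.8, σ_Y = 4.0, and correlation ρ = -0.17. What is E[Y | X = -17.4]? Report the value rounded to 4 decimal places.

1.7821

The regression of Y on X has slope ρ·σ_Y/σ_X and passes through (μ_X, μ_Y).
E[Y | X=-17.4] = 0.1 + (-0.17)·(4.0/3.8)·(-17.4 − (-8.0)) = 0.1 + (-0.17895)·(-9.4) = 1.7821.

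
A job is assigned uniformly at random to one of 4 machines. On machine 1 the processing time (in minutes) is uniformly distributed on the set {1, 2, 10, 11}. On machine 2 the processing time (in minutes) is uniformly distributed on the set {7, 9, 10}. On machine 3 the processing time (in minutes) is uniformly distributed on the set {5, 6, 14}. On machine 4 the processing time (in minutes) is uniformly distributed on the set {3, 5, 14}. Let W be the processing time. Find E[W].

91/12

E[W | machine 1] = (1+2+10+11)/4 = 6.
E[W | machine 2] = (7+9+10)/3 = 26/3.
E[W | machine 3] = (5+6+14)/3 = 25/3.
E[W | machine 4] = (3+5+14)/3 = 22/3.
E[W] = (1/4)·(6) + (1/4)·(26/3) + (1/4)·(25/3) + (1/4)·(22/3) = 91/12.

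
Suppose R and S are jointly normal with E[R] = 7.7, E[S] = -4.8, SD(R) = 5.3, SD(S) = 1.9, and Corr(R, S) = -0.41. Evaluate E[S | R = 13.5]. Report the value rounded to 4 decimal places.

E[S | R=x] = μ_S + ρ(σ_S/σ_R)(x − μ_R) for jointly normal variables.
E[S | R=13.5] = -4.8 + (-0.41)·(1.9/5.3)·(13.5 − (7.7)) = -4.8 + (-0.14698)·(5.8) = -5.6525.

-5.6525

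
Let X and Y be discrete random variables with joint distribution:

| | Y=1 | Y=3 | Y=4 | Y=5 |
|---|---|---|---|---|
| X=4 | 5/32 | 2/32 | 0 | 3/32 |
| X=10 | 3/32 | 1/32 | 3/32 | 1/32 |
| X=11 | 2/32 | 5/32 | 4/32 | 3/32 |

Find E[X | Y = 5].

55/7

P(Y = 5) = 7/32.
Σ X·P over the event = 4·(3/32) + 10·(1/32) + 11·(3/32) = 55/32.
E[X | Y = 5] = (55/32) / (7/32) = 55/7.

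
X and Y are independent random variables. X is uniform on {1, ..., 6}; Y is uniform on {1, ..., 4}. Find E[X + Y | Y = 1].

P(Y = 1) = 1/4.
Summing (X+Y)·P(x,y) over outcomes with Y = 1 gives 9/8.
E[X + Y | Y = 1] = (9/8) / (1/4) = 9/2.

9/2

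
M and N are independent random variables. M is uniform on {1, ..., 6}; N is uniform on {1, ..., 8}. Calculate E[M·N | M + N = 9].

Outcomes with M + N = 9: (1,8), (2,7), (3,6), (4,5), (5,4), (6,3), each with probability 1/48.
E[M·N | M + N = 9] = (8 + 14 + 18 + 20 + 20 + 18) / 6 = 49/3.

49/3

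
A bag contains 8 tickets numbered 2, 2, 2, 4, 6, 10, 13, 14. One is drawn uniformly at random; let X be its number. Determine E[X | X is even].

P(X is even) = 7/8.
Σ over the event: 2·3/8 + 4·1/8 + 6·1/8 + 10·1/8 + 14·1/8 = 5.
E[X | X is even] = (5) / (7/8) = 40/7.

40/7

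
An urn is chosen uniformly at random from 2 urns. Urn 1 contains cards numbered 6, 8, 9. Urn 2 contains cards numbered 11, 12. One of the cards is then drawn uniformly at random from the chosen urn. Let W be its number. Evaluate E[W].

115/12

E[W | urn 1] = (6+8+9)/3 = 23/3.
E[W | urn 2] = (11+12)/2 = 23/2.
By the law of total expectation,
E[W] = (1/2)·(23/3) + (1/2)·(23/2) = 115/12.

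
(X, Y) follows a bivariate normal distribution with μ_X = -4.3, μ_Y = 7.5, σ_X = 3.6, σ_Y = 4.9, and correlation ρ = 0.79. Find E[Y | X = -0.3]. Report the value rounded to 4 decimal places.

E[Y | X=x] = μ_Y + ρ(σ_Y/σ_X)(x − μ_X) for jointly normal variables.
E[Y | X=-0.3] = 7.5 + (0.79)·(4.9/3.6)·(-0.3 − (-4.3)) = 7.5 + (1.07528)·(4) = 11.8011.

11.8011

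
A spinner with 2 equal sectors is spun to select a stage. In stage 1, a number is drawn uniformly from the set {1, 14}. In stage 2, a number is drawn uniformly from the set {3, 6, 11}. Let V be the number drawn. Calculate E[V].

E[V | stage 1] = (1+14)/2 = 15/2.
E[V | stage 2] = (3+6+11)/3 = 20/3.
By the law of total expectation,
E[V] = (1/2)·(15/2) + (1/2)·(20/3) = 85/12.

85/12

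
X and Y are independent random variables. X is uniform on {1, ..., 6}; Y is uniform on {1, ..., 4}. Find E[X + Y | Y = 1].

Outcomes with Y = 1: (1,1), (2,1), (3,1), (4,1), (5,1), (6,1), each with probability 1/24.
E[X + Y | Y = 1] = (2 + 3 + 4 + 5 + 6 + 7) / 6 = 9/2.

9/2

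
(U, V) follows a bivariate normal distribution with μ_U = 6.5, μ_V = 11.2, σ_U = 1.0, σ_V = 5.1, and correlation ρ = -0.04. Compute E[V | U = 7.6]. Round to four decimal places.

10.9756

E[V | U=x] = μ_V + ρ(σ_V/σ_U)(x − μ_U) for jointly normal variables.
E[V | U=7.6] = 11.2 + (-0.04)·(5.1/1.0)·(7.6 − (6.5)) = 11.2 + (-0.204)·(1.1) = 10.9756.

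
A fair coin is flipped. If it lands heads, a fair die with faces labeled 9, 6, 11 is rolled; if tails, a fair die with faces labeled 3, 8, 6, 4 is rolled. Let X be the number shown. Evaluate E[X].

E[X | heads] = (9+6+11)/3 = 26/3.
E[X | tails] = (3+8+6+4)/4 = 21/4.
By the law of total expectation,
E[X] = (1/2)·(26/3) + (1/2)·(21/4) = 167/24.

167/24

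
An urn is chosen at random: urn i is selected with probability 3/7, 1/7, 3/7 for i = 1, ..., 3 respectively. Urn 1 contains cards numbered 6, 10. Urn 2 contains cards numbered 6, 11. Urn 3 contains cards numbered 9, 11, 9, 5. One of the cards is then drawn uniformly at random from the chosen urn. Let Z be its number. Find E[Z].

E[Z | urn 1] = (6+10)/2 = 8.
E[Z | urn 2] = (6+11)/2 = 17/2.
E[Z | urn 3] = (9+11+9+5)/4 = 17/2.
E[Z] = (3/7)·(8) + (1/7)·(17/2) + (3/7)·(17/2) = 58/7.

58/7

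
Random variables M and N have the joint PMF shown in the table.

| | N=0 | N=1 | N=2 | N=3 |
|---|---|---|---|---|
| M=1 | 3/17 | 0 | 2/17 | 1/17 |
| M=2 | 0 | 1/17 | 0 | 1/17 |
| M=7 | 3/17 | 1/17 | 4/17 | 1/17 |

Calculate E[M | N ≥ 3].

10/3

P(N ≥ 3) = 3/17.
Σ M·P over the event = 1·(1/17) + 2·(1/17) + 7·(1/17) = 10/17.
E[M | N ≥ 3] = (10/17) / (3/17) = 10/3.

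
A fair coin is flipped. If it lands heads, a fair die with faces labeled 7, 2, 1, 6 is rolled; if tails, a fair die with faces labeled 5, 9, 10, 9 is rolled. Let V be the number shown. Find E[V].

E[V | heads] = (7+2+1+6)/4 = 4.
E[V | tails] = (5+9+10+9)/4 = 33/4.
E[V] = (1/2)·(4) + (1/2)·(33/4) = 49/8.

49/8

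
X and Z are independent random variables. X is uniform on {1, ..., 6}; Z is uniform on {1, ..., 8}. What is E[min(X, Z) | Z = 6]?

7/2

P(Z = 6) = 1/8.
Summing min(X,Z)·P(x,y) over outcomes with Z = 6 gives 7/16.
E[min(X, Z) | Z = 6] = (7/16) / (1/8) = 7/2.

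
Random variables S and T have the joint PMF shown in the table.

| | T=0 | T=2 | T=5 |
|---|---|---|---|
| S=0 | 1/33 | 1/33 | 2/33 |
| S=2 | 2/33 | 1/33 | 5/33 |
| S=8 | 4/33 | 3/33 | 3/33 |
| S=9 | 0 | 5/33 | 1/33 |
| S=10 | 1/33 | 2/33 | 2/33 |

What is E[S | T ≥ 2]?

P(T ≥ 2) = 25/33.
Summing S·P(S=x,T=y) over the conditioning event gives 14/3.
E[S | T ≥ 2] = (14/3) / (25/33) = 154/25.

154/25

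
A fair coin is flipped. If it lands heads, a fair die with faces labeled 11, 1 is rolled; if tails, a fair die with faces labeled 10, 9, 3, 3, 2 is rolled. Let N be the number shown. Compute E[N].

E[N | heads] = (11+1)/2 = 6.
E[N | tails] = (10+9+3+3+2)/5 = 27/5.
By the law of total expectation,
E[N] = (1/2)·(6) + (1/2)·(27/5) = 57/10.

57/10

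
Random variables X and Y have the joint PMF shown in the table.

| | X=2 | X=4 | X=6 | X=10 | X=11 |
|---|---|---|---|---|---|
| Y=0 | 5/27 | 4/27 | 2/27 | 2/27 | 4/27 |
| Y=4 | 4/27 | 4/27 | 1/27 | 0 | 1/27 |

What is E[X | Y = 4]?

41/10

P(Y = 4) = 10/27.
Σ X·P over the event = 2·(4/27) + 4·(4/27) + 6·(1/27) + 11·(1/27) = 41/27.
E[X | Y = 4] = (41/27) / (10/27) = 41/10.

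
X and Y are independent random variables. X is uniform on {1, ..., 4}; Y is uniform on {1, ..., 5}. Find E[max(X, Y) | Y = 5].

Outcomes with Y = 5: (1,5), (2,5), (3,5), (4,5), each with probability 1/20.
E[max(X, Y) | Y = 5] = (5 + 5 + 5 + 5) / 4 = 5.

5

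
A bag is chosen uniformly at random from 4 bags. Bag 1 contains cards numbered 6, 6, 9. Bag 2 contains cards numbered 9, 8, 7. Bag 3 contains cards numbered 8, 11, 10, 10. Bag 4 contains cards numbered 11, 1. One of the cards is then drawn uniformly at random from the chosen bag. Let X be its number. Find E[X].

123/16

E[X | bag 1] = (6+6+9)/3 = 7.
E[X | bag 2] = (9+8+7)/3 = 8.
E[X | bag 3] = (8+11+10+10)/4 = 39/4.
E[X | bag 4] = (11+1)/2 = 6.
E[X] = (1/4)·(7) + (1/4)·(8) + (1/4)·(39/4) + (1/4)·(6) = 123/16.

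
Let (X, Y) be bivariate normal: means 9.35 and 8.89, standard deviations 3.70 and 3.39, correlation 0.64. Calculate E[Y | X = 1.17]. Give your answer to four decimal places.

4.0934

The regression of Y on X has slope ρ·σ_Y/σ_X and passes through (μ_X, μ_Y).
E[Y | X=1.17] = 8.89 + (0.64)·(3.39/3.70)·(1.17 − (9.35)) = 8.89 + (0.58638)·(-8.18) = 4.0934.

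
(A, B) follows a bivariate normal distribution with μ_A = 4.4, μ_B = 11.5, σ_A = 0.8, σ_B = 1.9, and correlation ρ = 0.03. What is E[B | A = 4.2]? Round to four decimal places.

11.4858

For a bivariate normal, E[B | A=x] = μ_B + ρ·(σ_B/σ_A)·(x − μ_A).
E[B | A=4.2] = 11.5 + (0.03)·(1.9/0.8)·(4.2 − (4.4)) = 11.5 + (0.07125)·(-0.2) = 11.4858.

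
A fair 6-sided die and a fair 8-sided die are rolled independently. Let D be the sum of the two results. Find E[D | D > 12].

P(D > 12) = 1/16.
Σ over the event: 13·1/24 + 14·1/48 = 5/6.
E[D | D > 12] = (5/6) / (1/16) = 40/3.

40/3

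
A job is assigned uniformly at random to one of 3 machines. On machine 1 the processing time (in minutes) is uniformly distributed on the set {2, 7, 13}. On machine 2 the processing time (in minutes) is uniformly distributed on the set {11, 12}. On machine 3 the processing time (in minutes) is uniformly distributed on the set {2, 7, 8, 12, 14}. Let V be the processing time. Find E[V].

823/90

E[V | machine 1] = (2+7+13)/3 = 22/3.
E[V | machine 2] = (11+12)/2 = 23/2.
E[V | machine 3] = (2+7+8+12+14)/5 = 43/5.
E[V] = (1/3)·(22/3) + (1/3)·(23/2) + (1/3)·(43/5) = 823/90.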